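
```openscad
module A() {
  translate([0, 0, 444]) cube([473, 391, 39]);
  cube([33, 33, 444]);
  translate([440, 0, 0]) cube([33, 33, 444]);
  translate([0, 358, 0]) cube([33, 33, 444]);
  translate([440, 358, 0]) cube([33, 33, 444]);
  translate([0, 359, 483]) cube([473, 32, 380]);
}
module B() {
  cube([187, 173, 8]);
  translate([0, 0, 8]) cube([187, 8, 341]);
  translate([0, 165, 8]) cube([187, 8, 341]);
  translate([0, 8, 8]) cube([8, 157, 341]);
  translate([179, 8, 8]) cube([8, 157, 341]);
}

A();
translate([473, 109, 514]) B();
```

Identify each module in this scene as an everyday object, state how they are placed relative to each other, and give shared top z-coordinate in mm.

Both tops at z = 863 mm.

A is a chair. B is an open box. The open box is beside the chair with their tops flush at z = 863. The shared top z-coordinate is 863 mm.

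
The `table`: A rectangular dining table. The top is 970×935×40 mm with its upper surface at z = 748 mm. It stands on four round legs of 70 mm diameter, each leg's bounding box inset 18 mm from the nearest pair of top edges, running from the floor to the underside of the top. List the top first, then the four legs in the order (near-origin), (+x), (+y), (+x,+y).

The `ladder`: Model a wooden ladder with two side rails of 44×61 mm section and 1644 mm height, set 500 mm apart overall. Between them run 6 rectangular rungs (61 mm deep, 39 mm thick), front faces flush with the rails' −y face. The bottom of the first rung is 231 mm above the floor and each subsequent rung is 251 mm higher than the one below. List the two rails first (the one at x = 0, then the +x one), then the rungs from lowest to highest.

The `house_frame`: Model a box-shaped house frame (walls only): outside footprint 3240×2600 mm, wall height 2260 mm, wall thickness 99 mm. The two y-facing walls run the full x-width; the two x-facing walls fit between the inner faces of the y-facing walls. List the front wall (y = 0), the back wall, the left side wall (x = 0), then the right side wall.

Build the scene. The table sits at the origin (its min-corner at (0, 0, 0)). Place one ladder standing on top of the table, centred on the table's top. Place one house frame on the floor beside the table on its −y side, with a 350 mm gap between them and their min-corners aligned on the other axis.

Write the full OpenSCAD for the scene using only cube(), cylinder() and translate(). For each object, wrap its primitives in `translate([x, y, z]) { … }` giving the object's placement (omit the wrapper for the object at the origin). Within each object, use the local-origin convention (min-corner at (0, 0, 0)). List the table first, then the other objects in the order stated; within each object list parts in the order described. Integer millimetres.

translate([0, 0, 708]) cube([970, 935, 40]);
translate([53, 53, 0]) cylinder(h = 708, r = 35);
translate([917, 53, 0]) cylinder(h = 708, r = 35);
translate([53, 882, 0]) cylinder(h = 708, r = 35);
translate([917, 882, 0]) cylinder(h = 708, r = 35);
translate([235, 437, 748]) {
  cube([44, 61, 1644]);
  translate([456, 0, 0]) cube([44, 61, 1644]);
  translate([44, 0, 231]) cube([412, 61, 39]);
  translate([44, 0, 482]) cube([412, 61, 39]);
  translate([44, 0, 733]) cube([412, 61, 39]);
  translate([44, 0, 984]) cube([412, 61, 39]);
  translate([44, 0, 1235]) cube([412, 61, 39]);
  translate([44, 0, 1486]) cube([412, 61, 39]);
}
translate([0, -2950, 0]) {
  cube([3240, 99, 2260]);
  translate([0, 2501, 0]) cube([3240, 99, 2260]);
  translate([0, 99, 0]) cube([99, 2402, 2260]);
  translate([3141, 99, 0]) cube([99, 2402, 2260]);
}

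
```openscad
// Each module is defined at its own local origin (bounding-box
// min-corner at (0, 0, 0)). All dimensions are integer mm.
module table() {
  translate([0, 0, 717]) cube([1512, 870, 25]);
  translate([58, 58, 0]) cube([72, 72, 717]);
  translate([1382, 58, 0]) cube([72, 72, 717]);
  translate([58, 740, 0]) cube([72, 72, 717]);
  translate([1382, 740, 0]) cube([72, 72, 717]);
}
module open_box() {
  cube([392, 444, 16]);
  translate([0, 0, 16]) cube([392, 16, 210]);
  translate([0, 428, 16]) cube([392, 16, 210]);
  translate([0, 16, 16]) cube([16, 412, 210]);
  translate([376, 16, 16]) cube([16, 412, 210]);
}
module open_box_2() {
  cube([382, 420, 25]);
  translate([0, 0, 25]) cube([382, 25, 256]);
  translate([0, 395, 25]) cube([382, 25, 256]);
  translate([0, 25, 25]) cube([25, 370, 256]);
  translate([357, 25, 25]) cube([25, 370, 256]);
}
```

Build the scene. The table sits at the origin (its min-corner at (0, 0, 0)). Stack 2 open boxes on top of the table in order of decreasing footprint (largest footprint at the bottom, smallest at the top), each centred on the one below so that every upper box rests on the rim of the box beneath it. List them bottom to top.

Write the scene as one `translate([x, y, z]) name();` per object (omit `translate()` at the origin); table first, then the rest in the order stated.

table();
translate([560, 213, 742]) open_box();
translate([565, 225, 968]) open_box_2();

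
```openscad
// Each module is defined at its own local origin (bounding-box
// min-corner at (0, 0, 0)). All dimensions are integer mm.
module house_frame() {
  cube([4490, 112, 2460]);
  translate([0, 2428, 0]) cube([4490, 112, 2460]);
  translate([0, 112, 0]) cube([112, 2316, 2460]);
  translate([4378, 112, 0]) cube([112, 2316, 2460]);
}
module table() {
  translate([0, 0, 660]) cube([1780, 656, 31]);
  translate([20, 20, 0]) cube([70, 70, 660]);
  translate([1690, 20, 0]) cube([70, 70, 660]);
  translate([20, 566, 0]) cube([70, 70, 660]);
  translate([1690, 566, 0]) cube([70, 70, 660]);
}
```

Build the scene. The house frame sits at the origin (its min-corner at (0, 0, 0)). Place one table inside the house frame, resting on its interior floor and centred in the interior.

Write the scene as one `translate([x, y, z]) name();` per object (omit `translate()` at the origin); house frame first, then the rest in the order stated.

house_frame();
translate([1355, 942, 0]) table();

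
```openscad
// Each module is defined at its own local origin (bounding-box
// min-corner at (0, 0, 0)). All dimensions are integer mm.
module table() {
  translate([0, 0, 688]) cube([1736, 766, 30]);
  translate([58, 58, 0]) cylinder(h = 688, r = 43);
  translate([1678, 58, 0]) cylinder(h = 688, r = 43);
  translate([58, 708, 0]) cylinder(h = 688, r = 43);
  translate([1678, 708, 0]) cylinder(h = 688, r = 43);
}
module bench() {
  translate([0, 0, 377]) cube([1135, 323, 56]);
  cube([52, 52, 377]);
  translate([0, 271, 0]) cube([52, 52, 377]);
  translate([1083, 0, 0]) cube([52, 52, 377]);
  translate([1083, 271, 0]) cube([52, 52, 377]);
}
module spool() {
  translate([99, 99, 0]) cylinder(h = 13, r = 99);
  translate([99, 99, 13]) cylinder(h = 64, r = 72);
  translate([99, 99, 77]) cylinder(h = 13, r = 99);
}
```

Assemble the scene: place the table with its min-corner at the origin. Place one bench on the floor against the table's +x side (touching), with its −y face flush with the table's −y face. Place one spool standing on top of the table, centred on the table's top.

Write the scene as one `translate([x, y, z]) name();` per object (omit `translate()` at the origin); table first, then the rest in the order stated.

table();
translate([1736, 0, 0]) bench();
translate([769, 284, 718]) spool();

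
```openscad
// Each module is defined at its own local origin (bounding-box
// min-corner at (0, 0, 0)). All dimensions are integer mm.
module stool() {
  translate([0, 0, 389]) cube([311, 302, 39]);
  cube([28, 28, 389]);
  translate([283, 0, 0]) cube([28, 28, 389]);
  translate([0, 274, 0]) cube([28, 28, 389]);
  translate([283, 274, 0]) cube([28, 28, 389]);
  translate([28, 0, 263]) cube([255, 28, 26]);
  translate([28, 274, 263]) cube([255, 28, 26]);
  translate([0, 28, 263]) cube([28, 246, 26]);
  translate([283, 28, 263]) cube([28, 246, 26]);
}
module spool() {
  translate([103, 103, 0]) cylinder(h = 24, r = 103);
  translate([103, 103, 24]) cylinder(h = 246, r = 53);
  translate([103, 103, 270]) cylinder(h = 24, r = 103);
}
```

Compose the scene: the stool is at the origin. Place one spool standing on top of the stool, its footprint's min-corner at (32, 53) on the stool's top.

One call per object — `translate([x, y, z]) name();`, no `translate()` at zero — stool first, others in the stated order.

stool();
translate([32, 53, 428]) spool();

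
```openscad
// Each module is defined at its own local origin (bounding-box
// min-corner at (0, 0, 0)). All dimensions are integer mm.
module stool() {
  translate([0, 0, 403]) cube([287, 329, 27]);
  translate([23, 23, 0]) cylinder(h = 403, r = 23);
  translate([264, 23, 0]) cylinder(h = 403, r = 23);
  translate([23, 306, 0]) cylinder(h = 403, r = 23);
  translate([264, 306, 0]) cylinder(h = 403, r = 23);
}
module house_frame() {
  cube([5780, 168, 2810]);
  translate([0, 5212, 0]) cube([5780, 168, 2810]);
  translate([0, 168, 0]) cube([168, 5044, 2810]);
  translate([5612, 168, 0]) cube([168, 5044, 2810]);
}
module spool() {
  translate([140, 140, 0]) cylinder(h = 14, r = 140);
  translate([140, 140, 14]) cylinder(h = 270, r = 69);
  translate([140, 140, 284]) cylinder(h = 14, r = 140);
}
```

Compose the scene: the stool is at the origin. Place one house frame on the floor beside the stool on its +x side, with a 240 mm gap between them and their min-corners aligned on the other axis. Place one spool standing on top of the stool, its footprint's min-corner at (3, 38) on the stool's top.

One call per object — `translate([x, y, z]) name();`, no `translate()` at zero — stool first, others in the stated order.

stool();
translate([527, 0, 0]) house_frame();
translate([3, 38, 430]) spool();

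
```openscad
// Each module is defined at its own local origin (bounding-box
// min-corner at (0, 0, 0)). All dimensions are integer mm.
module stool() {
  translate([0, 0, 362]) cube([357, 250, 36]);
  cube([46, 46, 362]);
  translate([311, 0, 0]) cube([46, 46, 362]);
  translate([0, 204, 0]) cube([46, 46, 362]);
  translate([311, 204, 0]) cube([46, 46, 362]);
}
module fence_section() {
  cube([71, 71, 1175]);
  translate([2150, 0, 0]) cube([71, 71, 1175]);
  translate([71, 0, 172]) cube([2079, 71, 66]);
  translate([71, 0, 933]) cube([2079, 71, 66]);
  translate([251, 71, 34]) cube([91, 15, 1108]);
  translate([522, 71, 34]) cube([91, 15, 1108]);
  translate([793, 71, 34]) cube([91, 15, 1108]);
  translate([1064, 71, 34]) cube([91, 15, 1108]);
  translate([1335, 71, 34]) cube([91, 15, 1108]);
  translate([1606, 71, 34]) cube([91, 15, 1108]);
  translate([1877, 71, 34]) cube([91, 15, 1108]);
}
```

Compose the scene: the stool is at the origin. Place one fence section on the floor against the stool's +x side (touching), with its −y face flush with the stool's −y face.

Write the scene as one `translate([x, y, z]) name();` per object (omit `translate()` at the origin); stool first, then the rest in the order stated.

stool();
translate([357, 0, 0]) fence_section();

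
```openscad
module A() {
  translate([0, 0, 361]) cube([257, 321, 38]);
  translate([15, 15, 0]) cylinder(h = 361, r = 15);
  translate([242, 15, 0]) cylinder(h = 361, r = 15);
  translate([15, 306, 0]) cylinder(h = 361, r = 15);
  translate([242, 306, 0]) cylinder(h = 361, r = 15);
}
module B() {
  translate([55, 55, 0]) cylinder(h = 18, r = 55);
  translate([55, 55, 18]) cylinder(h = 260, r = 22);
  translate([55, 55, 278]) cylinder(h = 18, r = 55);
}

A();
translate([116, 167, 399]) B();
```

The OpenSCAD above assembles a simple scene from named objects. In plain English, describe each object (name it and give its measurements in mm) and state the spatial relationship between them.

A is a simple wooden stool: a rectangular seat 257 mm (x) by 321 mm (y), 38 mm thick, top face at z = 399 mm, on four round legs, each 30 mm in diameter. The legs rest on z = 0, each leg's axis is inset half a diameter from the nearest pair of seat edges (so the leg's bounding box is flush with the corner).

B is a spool: two coaxial disc flanges of radius 55 mm and thickness 18 mm, joined by a core cylinder of radius 22 mm and height 260 mm. The lower flange rests on z = 0 and the three cylinders share a vertical axis.

The spool is on top of the stool.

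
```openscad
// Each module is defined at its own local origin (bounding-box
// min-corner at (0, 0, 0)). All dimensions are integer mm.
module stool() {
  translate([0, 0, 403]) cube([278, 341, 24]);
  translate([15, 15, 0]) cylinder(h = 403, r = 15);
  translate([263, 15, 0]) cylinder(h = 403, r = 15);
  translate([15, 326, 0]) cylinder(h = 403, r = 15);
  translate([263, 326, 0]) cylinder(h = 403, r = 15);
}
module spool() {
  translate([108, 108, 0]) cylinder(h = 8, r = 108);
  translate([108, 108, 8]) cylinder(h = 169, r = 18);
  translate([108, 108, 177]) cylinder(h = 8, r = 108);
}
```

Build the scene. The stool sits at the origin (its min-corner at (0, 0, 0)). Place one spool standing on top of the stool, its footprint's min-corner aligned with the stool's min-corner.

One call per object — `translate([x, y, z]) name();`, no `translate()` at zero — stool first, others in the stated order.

stool();
translate([0, 0, 427]) spool();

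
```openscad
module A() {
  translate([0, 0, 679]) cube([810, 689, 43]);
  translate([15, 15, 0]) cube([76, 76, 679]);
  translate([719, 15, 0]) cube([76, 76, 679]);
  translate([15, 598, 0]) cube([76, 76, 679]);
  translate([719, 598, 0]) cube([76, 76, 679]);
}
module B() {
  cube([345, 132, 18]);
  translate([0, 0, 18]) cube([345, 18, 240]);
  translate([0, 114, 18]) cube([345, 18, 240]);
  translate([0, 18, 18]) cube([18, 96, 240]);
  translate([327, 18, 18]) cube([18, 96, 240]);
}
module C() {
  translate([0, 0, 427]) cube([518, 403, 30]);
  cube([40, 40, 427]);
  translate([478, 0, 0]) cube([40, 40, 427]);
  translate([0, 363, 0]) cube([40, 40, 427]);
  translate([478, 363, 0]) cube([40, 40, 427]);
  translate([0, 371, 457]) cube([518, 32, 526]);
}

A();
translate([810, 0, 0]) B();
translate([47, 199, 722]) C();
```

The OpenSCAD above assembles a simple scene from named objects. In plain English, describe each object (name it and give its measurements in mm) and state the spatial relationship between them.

A is a table: top 810 mm (x) × 689 mm (y), 43 mm thick, upper face at z = 722 mm, on four 76×76 mm square legs, each inset 15 mm from the nearest pair of top edges, running from z = 0 to the bottom of the top.

B is an open-topped rectangular box: outside dimensions 345×132×258 mm, with a uniform wall and base thickness of 18 mm. The base is a full 345×132 slab on the floor; four walls sit on top of the base. The front and back walls (the −y and +y sides) span the full width; the two side walls fit between them.

C is a chair. The seat is a 518×403×30 mm slab with its top at z = 457 mm, on four 40×40 mm corner legs (flush with the seat edges, standing on z = 0). A flat backrest 32 mm thick, 526 mm tall, spans the full seat width and rises from the seat top along its +y edge, rear face flush with the rear of the seat.

The open box is against the table's +x side, with their −y faces flush. The chair is on top of the table.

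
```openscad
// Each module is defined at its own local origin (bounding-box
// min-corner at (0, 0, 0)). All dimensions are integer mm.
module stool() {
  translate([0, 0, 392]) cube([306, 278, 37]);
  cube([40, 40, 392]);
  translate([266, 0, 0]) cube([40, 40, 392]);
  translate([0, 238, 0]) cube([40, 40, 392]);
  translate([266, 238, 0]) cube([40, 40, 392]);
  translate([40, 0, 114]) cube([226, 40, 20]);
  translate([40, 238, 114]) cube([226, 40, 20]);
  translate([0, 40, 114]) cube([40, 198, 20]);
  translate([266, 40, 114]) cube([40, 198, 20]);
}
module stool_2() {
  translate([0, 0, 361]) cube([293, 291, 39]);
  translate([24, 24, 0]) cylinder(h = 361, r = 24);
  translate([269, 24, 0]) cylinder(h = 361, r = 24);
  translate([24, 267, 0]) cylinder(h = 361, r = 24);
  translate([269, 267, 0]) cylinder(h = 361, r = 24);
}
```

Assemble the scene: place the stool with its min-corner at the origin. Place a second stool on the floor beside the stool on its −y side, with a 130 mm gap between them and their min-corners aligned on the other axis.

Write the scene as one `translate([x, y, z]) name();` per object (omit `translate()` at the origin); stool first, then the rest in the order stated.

stool();
translate([0, -421, 0]) stool_2();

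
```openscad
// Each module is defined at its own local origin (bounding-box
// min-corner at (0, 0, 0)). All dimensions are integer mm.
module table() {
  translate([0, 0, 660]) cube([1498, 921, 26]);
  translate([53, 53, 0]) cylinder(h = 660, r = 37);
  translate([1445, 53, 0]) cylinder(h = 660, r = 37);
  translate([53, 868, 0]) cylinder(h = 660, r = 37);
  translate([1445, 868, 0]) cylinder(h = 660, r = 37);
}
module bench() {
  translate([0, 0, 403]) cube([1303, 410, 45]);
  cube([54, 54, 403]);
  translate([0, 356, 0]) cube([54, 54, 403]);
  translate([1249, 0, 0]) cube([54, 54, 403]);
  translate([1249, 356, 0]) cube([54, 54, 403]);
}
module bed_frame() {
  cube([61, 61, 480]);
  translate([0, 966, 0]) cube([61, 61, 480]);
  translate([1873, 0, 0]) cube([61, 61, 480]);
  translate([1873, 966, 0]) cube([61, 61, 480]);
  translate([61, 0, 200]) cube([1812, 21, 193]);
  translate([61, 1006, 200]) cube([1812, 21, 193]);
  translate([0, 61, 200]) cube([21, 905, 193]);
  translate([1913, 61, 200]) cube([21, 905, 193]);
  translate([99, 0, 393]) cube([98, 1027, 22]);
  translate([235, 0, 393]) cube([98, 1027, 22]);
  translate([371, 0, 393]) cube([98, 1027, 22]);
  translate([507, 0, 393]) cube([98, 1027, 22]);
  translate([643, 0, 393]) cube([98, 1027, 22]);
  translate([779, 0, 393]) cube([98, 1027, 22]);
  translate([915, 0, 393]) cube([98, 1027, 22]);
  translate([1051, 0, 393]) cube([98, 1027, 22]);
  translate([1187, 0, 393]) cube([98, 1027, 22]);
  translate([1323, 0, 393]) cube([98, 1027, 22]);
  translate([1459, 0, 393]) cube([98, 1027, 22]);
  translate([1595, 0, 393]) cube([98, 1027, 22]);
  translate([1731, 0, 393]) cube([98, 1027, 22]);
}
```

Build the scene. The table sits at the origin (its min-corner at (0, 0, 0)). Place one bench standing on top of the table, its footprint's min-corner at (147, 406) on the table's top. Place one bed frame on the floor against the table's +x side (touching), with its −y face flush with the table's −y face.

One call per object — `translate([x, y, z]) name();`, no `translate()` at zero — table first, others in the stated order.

table();
translate([147, 406, 686]) bench();
translate([1498, 0, 0]) bed_frame();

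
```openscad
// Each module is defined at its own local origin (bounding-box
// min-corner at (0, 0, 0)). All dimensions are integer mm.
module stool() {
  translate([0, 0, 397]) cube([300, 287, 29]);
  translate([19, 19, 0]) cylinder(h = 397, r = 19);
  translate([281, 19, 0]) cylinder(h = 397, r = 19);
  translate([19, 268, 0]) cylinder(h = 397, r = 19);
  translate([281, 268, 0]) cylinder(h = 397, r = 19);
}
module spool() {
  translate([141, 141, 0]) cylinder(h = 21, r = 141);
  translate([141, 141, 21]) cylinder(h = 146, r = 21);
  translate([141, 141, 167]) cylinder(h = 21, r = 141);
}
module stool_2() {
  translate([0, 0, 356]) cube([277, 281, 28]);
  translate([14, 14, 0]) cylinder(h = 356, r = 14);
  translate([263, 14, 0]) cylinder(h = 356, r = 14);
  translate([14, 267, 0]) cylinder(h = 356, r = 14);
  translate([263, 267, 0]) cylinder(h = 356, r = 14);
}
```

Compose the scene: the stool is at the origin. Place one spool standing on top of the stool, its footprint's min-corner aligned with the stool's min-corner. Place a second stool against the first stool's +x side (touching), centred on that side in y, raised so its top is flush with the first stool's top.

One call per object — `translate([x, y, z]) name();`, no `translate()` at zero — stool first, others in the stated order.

stool();
translate([0, 0, 426]) spool();
translate([300, 3, 42]) stool_2();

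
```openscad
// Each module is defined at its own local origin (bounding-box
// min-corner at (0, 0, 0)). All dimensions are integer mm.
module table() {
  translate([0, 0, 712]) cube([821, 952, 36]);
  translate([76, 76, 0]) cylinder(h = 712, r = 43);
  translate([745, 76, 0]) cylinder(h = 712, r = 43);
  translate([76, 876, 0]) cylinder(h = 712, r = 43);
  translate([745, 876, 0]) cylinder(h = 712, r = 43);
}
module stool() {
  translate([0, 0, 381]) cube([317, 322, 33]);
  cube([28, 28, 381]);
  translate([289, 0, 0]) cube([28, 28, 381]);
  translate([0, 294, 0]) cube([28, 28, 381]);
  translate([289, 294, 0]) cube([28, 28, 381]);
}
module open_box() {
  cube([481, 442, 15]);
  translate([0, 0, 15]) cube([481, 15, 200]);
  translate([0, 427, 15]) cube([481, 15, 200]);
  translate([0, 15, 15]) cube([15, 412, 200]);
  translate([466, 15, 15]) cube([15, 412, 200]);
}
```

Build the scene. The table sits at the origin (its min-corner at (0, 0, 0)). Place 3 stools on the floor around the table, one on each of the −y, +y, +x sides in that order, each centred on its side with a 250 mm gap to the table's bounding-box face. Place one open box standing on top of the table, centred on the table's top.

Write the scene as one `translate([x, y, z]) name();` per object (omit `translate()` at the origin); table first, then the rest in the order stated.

table();
translate([252, -572, 0]) stool();
translate([252, 1202, 0]) stool();
translate([1071, 315, 0]) stool();
translate([170, 255, 748]) open_box();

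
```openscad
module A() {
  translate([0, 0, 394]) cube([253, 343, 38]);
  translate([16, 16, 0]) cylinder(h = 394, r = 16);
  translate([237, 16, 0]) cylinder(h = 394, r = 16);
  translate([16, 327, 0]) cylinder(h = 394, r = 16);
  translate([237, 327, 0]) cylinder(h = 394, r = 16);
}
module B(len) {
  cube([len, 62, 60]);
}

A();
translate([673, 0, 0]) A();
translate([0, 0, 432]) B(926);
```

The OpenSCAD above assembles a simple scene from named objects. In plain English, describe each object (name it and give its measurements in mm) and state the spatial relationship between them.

A is a four-legged stool. The seat is 253×343 mm, 38 mm thick, top at z = 432 mm. It stands on four round legs, each 32 mm in diameter, from z = 0 to the seat underside, each leg's axis is inset half a diameter from the nearest pair of seat edges (so the leg's bounding box is flush with the corner).

B is a rectangular beam 926 mm long (x), 62 mm deep (y), 60 mm thick (z).

The beam spans the tops of two stools placed 420 mm apart, resting at z = 432 mm.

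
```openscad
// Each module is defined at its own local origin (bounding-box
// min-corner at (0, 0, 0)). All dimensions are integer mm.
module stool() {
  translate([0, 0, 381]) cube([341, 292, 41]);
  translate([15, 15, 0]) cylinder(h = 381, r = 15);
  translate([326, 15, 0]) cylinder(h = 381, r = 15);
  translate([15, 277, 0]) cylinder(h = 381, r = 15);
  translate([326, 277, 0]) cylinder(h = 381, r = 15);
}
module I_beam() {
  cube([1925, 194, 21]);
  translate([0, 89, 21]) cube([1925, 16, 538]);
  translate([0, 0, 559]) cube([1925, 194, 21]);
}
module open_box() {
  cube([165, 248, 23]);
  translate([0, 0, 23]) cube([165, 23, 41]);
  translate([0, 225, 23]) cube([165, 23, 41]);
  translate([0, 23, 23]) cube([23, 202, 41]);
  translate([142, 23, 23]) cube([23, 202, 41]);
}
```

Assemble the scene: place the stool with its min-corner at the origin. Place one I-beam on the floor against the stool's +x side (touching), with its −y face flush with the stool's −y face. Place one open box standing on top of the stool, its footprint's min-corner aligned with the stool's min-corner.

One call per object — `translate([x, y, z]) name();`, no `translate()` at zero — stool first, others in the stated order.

stool();
translate([341, 0, 0]) I_beam();
translate([0, 0, 422]) open_box();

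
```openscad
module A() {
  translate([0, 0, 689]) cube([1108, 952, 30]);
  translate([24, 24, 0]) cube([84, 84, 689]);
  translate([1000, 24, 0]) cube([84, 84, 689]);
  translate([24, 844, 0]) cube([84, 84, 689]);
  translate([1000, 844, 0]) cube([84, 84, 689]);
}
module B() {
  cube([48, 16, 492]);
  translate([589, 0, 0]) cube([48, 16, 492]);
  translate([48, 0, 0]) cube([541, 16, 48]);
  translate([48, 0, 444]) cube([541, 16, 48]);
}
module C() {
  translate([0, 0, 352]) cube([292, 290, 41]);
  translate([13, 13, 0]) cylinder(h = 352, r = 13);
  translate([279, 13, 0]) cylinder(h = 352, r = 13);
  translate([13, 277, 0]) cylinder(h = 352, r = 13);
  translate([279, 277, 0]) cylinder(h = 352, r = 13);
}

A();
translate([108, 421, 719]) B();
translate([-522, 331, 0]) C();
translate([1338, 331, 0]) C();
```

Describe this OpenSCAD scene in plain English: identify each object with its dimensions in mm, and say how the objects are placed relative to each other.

A is a table with a 1108×952 mm rectangular top, 30 mm thick, top surface at z = 719 mm, supported by four 84×84 mm square legs, each inset 24 mm from the nearest pair of top edges, running from the floor.

B is a picture frame with a 541×396 mm rectangular opening (x by z) and a uniform 48 mm border on every side. Frame depth is 16 mm along y. It is built from two vertical stiles running the full outside height and two horizontal rails spanning the gap between the stiles.

C is a four-legged stool. The seat is 292×290 mm, 41 mm thick, top at z = 393 mm. It stands on four round legs, each 26 mm in diameter, from z = 0 to the seat underside, each leg's axis is inset half a diameter from the nearest pair of seat edges (so the leg's bounding box is flush with the corner).

The picture frame is on top of the table. Two stools sit around the table at the −x, +x sides.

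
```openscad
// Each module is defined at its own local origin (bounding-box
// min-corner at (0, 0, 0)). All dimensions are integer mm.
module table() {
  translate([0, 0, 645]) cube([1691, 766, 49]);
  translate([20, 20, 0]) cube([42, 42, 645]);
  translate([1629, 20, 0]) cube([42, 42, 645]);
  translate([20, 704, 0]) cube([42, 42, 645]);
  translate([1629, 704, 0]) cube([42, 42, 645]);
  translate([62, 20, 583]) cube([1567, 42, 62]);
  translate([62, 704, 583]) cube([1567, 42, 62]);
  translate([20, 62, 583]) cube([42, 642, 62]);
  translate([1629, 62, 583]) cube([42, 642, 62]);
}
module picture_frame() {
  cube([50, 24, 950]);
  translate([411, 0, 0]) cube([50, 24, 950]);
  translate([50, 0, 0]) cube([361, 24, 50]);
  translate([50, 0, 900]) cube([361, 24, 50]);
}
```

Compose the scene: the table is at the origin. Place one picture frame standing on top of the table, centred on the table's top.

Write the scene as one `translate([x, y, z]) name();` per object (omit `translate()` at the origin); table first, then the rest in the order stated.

table();
translate([615, 371, 694]) picture_frame();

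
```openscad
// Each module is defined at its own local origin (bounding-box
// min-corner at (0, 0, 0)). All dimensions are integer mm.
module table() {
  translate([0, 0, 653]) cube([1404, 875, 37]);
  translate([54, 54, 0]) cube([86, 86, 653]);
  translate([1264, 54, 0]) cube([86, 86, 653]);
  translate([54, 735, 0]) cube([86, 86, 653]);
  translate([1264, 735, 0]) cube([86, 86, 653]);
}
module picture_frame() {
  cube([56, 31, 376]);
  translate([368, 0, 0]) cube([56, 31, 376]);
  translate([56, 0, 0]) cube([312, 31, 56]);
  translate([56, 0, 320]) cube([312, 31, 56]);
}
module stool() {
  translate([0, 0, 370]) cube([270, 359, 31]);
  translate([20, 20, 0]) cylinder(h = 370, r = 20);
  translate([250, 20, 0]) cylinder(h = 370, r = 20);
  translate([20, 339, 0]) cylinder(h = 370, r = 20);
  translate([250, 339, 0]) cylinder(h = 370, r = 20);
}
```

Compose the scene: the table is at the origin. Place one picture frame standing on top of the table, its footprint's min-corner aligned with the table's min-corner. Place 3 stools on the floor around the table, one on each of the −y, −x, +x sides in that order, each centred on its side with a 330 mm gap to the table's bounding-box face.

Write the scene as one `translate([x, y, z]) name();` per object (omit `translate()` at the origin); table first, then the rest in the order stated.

table();
translate([0, 0, 690]) picture_frame();
translate([567, -689, 0]) stool();
translate([-600, 258, 0]) stool();
translate([1734, 258, 0]) stool();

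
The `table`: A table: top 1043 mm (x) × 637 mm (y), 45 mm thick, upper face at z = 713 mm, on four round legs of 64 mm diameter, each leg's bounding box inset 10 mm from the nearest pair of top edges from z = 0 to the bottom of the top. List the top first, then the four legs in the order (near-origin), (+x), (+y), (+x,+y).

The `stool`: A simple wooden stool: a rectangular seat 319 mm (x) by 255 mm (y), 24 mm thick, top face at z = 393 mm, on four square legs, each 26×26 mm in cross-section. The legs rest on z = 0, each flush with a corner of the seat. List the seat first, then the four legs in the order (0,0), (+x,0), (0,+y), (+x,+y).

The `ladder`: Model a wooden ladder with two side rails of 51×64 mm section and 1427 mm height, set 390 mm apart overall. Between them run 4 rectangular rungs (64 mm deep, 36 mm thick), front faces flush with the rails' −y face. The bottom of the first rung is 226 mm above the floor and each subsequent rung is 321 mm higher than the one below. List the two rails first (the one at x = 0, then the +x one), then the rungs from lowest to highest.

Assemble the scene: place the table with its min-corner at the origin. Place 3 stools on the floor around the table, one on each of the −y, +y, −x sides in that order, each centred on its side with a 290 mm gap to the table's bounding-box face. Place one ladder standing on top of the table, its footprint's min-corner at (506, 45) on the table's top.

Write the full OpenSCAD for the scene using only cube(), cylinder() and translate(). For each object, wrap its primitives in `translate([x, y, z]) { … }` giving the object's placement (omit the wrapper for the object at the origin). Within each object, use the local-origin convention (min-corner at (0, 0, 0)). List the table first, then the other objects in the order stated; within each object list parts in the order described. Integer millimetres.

translate([0, 0, 668]) cube([1043, 637, 45]);
translate([42, 42, 0]) cylinder(h = 668, r = 32);
translate([1001, 42, 0]) cylinder(h = 668, r = 32);
translate([42, 595, 0]) cylinder(h = 668, r = 32);
translate([1001, 595, 0]) cylinder(h = 668, r = 32);
translate([362, -545, 0]) {
  translate([0, 0, 369]) cube([319, 255, 24]);
  cube([26, 26, 369]);
  translate([293, 0, 0]) cube([26, 26, 369]);
  translate([0, 229, 0]) cube([26, 26, 369]);
  translate([293, 229, 0]) cube([26, 26, 369]);
}
translate([362, 927, 0]) {
  translate([0, 0, 369]) cube([319, 255, 24]);
  cube([26, 26, 369]);
  translate([293, 0, 0]) cube([26, 26, 369]);
  translate([0, 229, 0]) cube([26, 26, 369]);
  translate([293, 229, 0]) cube([26, 26, 369]);
}
translate([-609, 191, 0]) {
  translate([0, 0, 369]) cube([319, 255, 24]);
  cube([26, 26, 369]);
  translate([293, 0, 0]) cube([26, 26, 369]);
  translate([0, 229, 0]) cube([26, 26, 369]);
  translate([293, 229, 0]) cube([26, 26, 369]);
}
translate([506, 45, 713]) {
  cube([51, 64, 1427]);
  translate([339, 0, 0]) cube([51, 64, 1427]);
  translate([51, 0, 226]) cube([288, 64, 36]);
  translate([51, 0, 547]) cube([288, 64, 36]);
  translate([51, 0, 868]) cube([288, 64, 36]);
  translate([51, 0, 1189]) cube([288, 64, 36]);
}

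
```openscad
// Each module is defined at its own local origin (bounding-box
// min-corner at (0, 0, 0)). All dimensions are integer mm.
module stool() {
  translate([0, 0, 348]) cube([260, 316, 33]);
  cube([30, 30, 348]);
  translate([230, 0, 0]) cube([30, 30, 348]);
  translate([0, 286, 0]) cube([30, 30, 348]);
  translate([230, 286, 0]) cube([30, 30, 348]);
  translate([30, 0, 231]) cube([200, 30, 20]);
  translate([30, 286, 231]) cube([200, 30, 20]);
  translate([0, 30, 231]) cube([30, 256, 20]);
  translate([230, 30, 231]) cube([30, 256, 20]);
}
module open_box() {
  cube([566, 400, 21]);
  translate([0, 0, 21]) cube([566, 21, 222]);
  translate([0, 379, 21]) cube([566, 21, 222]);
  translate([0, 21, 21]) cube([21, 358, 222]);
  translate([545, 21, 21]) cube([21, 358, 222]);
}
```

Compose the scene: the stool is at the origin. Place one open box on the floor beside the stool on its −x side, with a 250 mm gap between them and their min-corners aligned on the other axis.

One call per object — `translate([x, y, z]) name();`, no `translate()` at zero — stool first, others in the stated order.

stool();
translate([-816, 0, 0]) open_box();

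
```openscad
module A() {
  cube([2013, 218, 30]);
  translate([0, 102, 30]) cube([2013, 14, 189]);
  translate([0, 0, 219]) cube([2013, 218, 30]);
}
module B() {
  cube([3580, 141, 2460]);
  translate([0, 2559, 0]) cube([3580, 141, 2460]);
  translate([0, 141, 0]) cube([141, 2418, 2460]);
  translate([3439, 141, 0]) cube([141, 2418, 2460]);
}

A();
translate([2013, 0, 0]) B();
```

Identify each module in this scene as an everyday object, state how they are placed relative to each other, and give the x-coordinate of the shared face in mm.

A is an I-beam. B is a house frame. The house frame is against the I-beam's +x side, with their −y faces flush. The x-coordinate of the shared face is 2013 mm.

The I-beam's +x face and the house frame's −x face are both at x = 2013 mm.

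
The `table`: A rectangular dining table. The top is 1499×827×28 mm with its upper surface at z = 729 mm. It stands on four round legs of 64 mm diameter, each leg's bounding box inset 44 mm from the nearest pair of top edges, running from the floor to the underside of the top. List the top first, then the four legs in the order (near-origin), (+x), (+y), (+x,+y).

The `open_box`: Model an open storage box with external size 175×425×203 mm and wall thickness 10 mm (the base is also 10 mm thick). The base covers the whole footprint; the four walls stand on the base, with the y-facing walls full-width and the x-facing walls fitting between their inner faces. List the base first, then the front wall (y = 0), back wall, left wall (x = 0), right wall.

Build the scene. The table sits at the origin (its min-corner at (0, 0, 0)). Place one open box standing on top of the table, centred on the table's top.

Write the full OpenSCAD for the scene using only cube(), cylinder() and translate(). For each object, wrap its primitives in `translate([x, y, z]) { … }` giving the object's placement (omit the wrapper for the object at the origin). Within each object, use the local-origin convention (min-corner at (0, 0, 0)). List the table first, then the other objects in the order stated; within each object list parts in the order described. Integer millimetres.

translate([0, 0, 701]) cube([1499, 827, 28]);
translate([76, 76, 0]) cylinder(h = 701, r = 32);
translate([1423, 76, 0]) cylinder(h = 701, r = 32);
translate([76, 751, 0]) cylinder(h = 701, r = 32);
translate([1423, 751, 0]) cylinder(h = 701, r = 32);
translate([662, 201, 729]) {
  cube([175, 425, 10]);
  translate([0, 0, 10]) cube([175, 10, 193]);
  translate([0, 415, 10]) cube([175, 10, 193]);
  translate([0, 10, 10]) cube([10, 405, 193]);
  translate([165, 10, 10]) cube([10, 405, 193]);
}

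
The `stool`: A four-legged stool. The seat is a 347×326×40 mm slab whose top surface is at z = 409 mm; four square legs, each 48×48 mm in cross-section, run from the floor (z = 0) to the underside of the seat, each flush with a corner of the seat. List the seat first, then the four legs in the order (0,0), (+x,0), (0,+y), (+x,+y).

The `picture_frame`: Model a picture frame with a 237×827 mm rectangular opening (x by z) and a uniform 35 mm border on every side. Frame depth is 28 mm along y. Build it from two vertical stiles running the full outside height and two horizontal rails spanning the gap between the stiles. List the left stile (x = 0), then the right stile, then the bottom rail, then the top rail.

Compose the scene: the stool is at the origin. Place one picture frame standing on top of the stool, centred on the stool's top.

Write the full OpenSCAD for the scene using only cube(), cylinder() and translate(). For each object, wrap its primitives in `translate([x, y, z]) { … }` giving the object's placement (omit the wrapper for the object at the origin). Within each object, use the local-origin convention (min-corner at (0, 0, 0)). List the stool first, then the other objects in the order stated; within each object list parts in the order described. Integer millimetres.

translate([0, 0, 369]) cube([347, 326, 40]);
cube([48, 48, 369]);
translate([299, 0, 0]) cube([48, 48, 369]);
translate([0, 278, 0]) cube([48, 48, 369]);
translate([299, 278, 0]) cube([48, 48, 369]);
translate([20, 149, 409]) {
  cube([35, 28, 897]);
  translate([272, 0, 0]) cube([35, 28, 897]);
  translate([35, 0, 0]) cube([237, 28, 35]);
  translate([35, 0, 862]) cube([237, 28, 35]);
}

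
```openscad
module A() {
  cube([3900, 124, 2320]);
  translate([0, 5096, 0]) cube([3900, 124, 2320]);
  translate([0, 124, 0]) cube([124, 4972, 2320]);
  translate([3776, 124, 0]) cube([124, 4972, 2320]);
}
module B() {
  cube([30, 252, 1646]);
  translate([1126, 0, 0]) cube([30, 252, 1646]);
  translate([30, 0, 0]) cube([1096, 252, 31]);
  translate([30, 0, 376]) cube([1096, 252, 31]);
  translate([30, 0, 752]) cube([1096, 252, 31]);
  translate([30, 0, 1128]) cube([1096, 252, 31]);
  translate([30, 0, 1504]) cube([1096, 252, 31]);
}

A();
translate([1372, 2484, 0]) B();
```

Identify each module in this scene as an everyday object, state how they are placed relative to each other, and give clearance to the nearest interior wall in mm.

A is a house frame. B is a bookshelf. The bookshelf sits inside the house frame, centred. The clearance to the nearest interior wall is 1248 mm.

Clearances: x = 1248, y = 2360; minimum 1248 mm.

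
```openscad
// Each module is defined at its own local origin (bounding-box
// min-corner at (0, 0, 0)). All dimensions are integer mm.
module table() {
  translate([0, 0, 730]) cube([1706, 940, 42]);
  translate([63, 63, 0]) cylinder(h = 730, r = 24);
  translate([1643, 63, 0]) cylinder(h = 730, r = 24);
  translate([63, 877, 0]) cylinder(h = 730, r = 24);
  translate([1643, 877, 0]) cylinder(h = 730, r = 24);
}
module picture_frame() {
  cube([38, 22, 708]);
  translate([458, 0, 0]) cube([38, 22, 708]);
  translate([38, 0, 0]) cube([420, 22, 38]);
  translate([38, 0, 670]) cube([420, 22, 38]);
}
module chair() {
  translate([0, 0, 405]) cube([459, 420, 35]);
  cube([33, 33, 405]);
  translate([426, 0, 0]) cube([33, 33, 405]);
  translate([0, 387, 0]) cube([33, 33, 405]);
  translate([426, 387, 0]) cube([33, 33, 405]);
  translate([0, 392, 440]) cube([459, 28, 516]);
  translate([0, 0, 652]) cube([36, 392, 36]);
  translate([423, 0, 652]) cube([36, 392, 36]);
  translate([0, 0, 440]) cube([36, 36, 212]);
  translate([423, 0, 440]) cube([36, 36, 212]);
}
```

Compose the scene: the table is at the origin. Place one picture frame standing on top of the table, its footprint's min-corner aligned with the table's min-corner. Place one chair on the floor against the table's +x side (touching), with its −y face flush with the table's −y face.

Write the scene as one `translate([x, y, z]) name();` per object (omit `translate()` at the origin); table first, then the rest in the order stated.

table();
translate([0, 0, 772]) picture_frame();
translate([1706, 0, 0]) chair();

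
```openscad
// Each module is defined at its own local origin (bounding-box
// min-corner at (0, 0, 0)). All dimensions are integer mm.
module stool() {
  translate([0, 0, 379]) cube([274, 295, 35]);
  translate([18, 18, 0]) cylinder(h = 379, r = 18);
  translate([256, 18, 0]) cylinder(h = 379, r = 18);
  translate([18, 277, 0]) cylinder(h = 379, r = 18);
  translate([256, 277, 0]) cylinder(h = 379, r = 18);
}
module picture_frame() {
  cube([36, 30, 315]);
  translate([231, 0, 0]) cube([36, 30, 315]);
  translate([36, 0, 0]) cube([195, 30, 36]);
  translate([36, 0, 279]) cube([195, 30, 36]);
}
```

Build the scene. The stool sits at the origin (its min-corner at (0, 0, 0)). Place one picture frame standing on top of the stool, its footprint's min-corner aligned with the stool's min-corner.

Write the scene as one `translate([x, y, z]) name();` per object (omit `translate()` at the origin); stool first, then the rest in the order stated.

stool();
translate([0, 0, 414]) picture_frame();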